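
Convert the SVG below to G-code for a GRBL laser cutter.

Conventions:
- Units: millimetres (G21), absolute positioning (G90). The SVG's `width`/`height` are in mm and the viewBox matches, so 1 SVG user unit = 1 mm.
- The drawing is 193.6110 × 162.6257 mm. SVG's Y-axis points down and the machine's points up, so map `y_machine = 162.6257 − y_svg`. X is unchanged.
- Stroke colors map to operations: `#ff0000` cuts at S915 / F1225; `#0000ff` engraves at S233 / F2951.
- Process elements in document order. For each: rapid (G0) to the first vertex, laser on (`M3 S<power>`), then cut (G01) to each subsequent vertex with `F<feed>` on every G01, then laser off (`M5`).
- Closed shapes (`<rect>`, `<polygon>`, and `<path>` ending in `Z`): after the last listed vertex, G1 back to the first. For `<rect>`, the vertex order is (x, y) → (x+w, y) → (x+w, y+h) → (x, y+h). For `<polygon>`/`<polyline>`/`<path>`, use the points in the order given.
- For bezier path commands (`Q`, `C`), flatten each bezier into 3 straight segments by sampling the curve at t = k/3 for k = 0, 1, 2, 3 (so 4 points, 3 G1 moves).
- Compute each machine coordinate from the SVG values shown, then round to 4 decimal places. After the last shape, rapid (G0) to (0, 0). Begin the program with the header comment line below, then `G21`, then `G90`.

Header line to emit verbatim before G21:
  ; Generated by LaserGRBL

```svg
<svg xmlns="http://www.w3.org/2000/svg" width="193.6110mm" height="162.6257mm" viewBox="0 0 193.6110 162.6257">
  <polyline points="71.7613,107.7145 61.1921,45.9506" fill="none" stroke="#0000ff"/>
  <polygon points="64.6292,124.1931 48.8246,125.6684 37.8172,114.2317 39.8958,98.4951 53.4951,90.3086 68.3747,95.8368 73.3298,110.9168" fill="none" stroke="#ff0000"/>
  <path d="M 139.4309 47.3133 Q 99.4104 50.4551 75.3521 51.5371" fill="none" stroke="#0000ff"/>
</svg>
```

Since the viewBox matches the mm dimensions, user units are millimetres directly. The only transform is the Y-flip y_m = 162.6257 − y_svg.

Shape 1 is a line segment drawn with `<polyline>`. Its stroke #0000ff means engrave at S233, F2951. After flipping Y the toolpath is (71.7613,54.9112) → (61.1921,116.6751).

Shape 2 is a regular polygon drawn with `<polygon>`. Its stroke #ff0000 means cut at S915, F1225. After flipping Y the toolpath is (64.6292,38.4326) → (48.8246,36.9573) → (37.8172,48.3940) → (39.8958,64.1306) → (53.4951,72.3171) → (68.3747,66.7889) → (73.3298,51.7089) → (64.6292,38.4326), returning to the start.

Shape 3 is a quadratic bezier drawn with `<path>`. Its stroke #0000ff means engrave at S233, F2951. After flipping Y the toolpath is (139.4309,115.3124) → (114.5241,113.4467) → (93.1645,112.0388) → (75.3521,111.0886).

; Generated by LaserGRBL
G21
G90
G0 X71.7613 Y54.9112
M3 S233
G01 X61.1921 Y116.6751 F2951
M5
G0 X64.6292 Y38.4326
M3 S915
G01 X48.8246 Y36.9573 F1225
G01 X37.8172 Y48.3940 F1225
G01 X39.8958 Y64.1306 F1225
G01 X53.4951 Y72.3171 F1225
G01 X68.3747 Y66.7889 F1225
G01 X73.3298 Y51.7089 F1225
G01 X64.6292 Y38.4326 F1225
M5
G0 X139.4309 Y115.3124
M3 S233
G01 X114.5241 Y113.4467 F2951
G01 X93.1645 Y112.0388 F2951
G01 X75.3521 Y111.0886 F2951
M5
G0 X0.0000 Y0.0000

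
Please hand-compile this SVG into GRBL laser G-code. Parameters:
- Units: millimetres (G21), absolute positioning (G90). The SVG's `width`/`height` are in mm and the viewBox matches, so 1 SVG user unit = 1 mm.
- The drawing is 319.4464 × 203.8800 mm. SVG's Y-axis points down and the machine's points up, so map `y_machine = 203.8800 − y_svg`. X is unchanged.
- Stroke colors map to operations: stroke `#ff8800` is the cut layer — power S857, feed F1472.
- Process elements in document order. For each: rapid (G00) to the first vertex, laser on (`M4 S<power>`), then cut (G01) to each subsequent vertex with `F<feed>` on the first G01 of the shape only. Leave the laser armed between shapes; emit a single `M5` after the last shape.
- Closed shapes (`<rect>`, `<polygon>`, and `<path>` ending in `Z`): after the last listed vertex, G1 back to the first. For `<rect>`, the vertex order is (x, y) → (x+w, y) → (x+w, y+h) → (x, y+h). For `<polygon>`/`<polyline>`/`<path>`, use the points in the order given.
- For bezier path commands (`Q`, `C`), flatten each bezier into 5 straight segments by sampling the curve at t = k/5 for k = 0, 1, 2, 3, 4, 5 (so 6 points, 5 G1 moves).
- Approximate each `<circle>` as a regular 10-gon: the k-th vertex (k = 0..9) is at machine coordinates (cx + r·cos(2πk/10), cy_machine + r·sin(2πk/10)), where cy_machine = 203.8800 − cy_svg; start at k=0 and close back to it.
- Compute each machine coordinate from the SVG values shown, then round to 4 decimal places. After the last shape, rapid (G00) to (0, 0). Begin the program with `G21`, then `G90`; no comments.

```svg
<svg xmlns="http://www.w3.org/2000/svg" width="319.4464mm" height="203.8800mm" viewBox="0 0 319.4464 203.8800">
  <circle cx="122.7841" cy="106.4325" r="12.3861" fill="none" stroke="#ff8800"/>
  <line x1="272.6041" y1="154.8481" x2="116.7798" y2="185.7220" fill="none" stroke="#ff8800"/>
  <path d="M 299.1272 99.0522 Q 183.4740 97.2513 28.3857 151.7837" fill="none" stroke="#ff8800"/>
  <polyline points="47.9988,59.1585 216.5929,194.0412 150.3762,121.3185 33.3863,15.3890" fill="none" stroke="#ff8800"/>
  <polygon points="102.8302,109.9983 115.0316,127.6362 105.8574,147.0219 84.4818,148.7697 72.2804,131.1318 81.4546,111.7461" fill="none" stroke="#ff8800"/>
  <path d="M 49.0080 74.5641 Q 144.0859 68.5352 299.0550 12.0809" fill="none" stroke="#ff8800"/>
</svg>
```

Since the viewBox matches the mm dimensions, user units are millimetres directly. The only transform is the Y-flip y_m = 203.8800 − y_svg.

Shape 1 is a circle drawn with `<circle>`. Its stroke #ff8800 means cut at S857, F1472. After flipping Y the toolpath is (135.1702,97.4475) → (132.8047,104.7279) → (126.6116,109.2274) → (118.9566,109.2274) → (112.7635,104.7279) → (110.3980,97.4475) → (112.7635,90.1671) → (118.9566,85.6676) → (126.6116,85.6676) → (132.8047,90.1671) → (135.1702,97.4475), returning to the start.

Shape 2 is a line segment drawn with `<line>`. Its stroke #ff8800 means cut at S857, F1472. After flipping Y the toolpath is (272.6041,49.0319) → (116.7798,18.1580).

Shape 3 is a quadratic bezier drawn with `<path>`. Its stroke #ff8800 means cut at S857, F1472. After flipping Y the toolpath is (299.1272,104.8278) → (251.2885,103.2948) → (200.2950,97.2552) → (146.1467,86.7089) → (88.8436,71.6559) → (28.3857,52.0963).

Shape 4 is a open polyline drawn with `<polyline>`. Its stroke #ff8800 means cut at S857, F1472. After flipping Y the toolpath is (47.9988,144.7215) → (216.5929,9.8388) → (150.3762,82.5615) → (33.3863,188.4910).

Shape 5 is a regular polygon drawn with `<polygon>`. Its stroke #ff8800 means cut at S857, F1472. After flipping Y the toolpath is (102.8302,93.8817) → (115.0316,76.2438) → (105.8574,56.8581) → (84.4818,55.1103) → (72.2804,72.7482) → (81.4546,92.1339) → (102.8302,93.8817), returning to the start.

Shape 6 is a quadratic bezier drawn with `<path>`. Its stroke #ff8800 means cut at S857, F1472. After flipping Y the toolpath is (49.0080,129.3159) → (89.4348,133.7445) → (134.6529,142.2071) → (184.6623,154.7037) → (239.4630,171.2344) → (299.0550,191.7991).

G21
G90
G00 X135.1702 Y97.4475
M4 S857
G01 X132.8047 Y104.7279 F1472
G01 X126.6116 Y109.2274
G01 X118.9566 Y109.2274
G01 X112.7635 Y104.7279
G01 X110.3980 Y97.4475
G01 X112.7635 Y90.1671
G01 X118.9566 Y85.6676
G01 X126.6116 Y85.6676
G01 X132.8047 Y90.1671
G01 X135.1702 Y97.4475
G00 X272.6041 Y49.0319
M4 S857
G01 X116.7798 Y18.1580 F1472
G00 X299.1272 Y104.8278
M4 S857
G01 X251.2885 Y103.2948 F1472
G01 X200.2950 Y97.2552
G01 X146.1467 Y86.7089
G01 X88.8436 Y71.6559
G01 X28.3857 Y52.0963
G00 X47.9988 Y144.7215
M4 S857
G01 X216.5929 Y9.8388 F1472
G01 X150.3762 Y82.5615
G01 X33.3863 Y188.4910
G00 X102.8302 Y93.8817
M4 S857
G01 X115.0316 Y76.2438 F1472
G01 X105.8574 Y56.8581
G01 X84.4818 Y55.1103
G01 X72.2804 Y72.7482
G01 X81.4546 Y92.1339
G01 X102.8302 Y93.8817
G00 X49.0080 Y129.3159
M4 S857
G01 X89.4348 Y133.7445 F1472
G01 X134.6529 Y142.2071
G01 X184.6623 Y154.7037
G01 X239.4630 Y171.2344
G01 X299.0550 Y191.7991
M5
G00 X0.0000 Y0.0000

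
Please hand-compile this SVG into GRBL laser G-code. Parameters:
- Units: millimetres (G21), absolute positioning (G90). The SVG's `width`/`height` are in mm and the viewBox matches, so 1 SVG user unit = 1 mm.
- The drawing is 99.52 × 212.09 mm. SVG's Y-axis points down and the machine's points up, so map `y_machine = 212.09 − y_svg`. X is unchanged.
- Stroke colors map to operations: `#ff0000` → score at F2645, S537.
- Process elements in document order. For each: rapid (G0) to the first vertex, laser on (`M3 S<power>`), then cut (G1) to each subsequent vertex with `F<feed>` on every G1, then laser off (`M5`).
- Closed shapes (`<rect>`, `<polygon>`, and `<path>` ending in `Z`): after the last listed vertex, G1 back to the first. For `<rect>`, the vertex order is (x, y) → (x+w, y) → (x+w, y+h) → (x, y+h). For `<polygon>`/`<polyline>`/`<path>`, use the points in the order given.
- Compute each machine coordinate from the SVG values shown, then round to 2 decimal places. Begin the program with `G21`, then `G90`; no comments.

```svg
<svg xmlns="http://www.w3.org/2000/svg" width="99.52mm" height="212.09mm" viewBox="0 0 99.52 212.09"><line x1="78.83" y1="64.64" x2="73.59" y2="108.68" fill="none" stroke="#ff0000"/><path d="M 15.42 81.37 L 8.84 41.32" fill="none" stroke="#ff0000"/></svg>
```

G21
G90
G0 X78.83 Y147.45
M3 S537
G1 X73.59 Y103.41 F2645
M5
G0 X15.42 Y130.72
M3 S537
G1 X8.84 Y170.77 F2645
M5

viewBox `0 0 99.52 212.09` with mm width/height → 1 unit = 1 mm. Flip: y_m = 212.09 − y_svg.

**Shape 1** — `<line>` line segment, stroke `#ff0000` → score (S537, F2645). Machine vertices: (78.83,147.45) → (73.59,103.41). Open path.

**Shape 2** — `<path>` line segment, stroke `#ff0000` → score (S537, F2645). Machine vertices: (15.42,130.72) → (8.84,170.77). Open path.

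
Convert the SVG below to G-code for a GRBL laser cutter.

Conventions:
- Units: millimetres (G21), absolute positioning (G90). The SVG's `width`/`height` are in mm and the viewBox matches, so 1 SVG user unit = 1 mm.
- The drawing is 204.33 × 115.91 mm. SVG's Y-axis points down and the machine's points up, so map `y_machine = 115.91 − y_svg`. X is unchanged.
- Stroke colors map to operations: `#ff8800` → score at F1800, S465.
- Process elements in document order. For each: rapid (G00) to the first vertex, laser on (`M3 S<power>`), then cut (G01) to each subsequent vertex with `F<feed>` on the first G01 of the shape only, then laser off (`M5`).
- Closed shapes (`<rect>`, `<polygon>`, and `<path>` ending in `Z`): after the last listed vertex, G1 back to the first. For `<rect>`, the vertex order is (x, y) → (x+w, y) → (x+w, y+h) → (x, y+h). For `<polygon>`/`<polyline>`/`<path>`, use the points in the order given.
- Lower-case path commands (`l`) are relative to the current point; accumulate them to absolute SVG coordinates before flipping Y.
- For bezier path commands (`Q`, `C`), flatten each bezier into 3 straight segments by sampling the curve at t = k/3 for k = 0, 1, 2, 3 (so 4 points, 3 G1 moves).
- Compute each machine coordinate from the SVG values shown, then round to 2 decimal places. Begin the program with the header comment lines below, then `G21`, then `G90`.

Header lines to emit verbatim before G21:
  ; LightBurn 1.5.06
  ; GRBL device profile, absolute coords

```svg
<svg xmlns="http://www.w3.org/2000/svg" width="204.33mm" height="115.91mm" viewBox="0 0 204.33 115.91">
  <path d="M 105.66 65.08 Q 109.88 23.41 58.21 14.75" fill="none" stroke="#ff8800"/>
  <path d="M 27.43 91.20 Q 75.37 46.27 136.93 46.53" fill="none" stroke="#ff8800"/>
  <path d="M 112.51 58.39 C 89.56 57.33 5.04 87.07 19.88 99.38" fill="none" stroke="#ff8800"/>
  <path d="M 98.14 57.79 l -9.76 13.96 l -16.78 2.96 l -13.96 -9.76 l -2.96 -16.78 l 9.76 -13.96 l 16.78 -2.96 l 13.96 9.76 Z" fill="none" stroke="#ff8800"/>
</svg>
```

Since the viewBox matches the mm dimensions, user units are millimetres directly. The only transform is the Y-flip y_m = 115.91 − y_svg.

Shape 1 is a quadratic bezier drawn with `<path>`. Its stroke #ff8800 means score at S465, F1800. After flipping Y the toolpath is (105.66,50.83) → (102.26,74.94) → (86.45,91.72) → (58.21,101.16).

Shape 2 is a quadratic bezier drawn with `<path>`. Its stroke #ff8800 means score at S465, F1800. After flipping Y the toolpath is (27.43,24.71) → (60.90,49.64) → (97.40,64.53) → (136.93,69.38).

Shape 3 is a cubic bezier drawn with `<path>`. Its stroke #ff8800 means score at S465, F1800. After flipping Y the toolpath is (112.51,57.52) → (75.00,50.10) → (32.20,32.86) → (19.88,16.53).

Shape 4 is a regular polygon drawn with `<path>`. Its stroke #ff8800 means score at S465, F1800. After flipping Y the toolpath is (98.14,58.12) → (88.38,44.16) → (71.60,41.20) → (57.64,50.96) → (54.68,67.74) → (64.44,81.70) → (81.22,84.66) → (95.18,74.90) → (98.14,58.12), returning to the start.

; LightBurn 1.5.06
; GRBL device profile, absolute coords
G21
G90
G00 X105.66 Y50.83
M3 S465
G01 X102.26 Y74.94 F1800
G01 X86.45 Y91.72
G01 X58.21 Y101.16
M5
G00 X27.43 Y24.71
M3 S465
G01 X60.90 Y49.64 F1800
G01 X97.40 Y64.53
G01 X136.93 Y69.38
M5
G00 X112.51 Y57.52
M3 S465
G01 X75.00 Y50.10 F1800
G01 X32.20 Y32.86
G01 X19.88 Y16.53
M5
G00 X98.14 Y58.12
M3 S465
G01 X88.38 Y44.16 F1800
G01 X71.60 Y41.20
G01 X57.64 Y50.96
G01 X54.68 Y67.74
G01 X64.44 Y81.70
G01 X81.22 Y84.66
G01 X95.18 Y74.90
G01 X98.14 Y58.12
M5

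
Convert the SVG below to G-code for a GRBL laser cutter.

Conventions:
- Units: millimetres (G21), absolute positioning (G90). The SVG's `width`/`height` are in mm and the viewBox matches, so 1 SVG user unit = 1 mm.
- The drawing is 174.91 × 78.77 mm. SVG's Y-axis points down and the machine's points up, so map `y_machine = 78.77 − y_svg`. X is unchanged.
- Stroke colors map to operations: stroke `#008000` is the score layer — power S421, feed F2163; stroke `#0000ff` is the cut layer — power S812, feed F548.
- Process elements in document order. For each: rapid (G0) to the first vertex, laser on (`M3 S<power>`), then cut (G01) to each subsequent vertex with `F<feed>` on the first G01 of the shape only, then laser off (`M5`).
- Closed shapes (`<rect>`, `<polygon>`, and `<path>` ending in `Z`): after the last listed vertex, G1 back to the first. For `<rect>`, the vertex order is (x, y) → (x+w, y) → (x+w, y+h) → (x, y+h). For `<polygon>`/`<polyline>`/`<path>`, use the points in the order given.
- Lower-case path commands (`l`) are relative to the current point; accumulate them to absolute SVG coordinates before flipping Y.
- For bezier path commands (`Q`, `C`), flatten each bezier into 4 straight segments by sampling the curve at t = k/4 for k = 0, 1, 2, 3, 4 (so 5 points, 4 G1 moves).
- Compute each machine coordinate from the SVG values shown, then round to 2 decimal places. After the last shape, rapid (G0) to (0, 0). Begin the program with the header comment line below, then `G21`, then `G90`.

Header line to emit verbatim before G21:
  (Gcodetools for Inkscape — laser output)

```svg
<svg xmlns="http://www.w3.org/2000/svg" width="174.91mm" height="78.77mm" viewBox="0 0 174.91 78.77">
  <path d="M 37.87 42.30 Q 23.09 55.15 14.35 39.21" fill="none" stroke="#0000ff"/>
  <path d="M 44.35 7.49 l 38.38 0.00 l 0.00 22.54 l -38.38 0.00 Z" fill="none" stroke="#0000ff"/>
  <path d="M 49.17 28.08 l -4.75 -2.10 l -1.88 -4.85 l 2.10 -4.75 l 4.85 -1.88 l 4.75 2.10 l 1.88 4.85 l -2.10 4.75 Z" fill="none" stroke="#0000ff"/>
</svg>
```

(Gcodetools for Inkscape — laser output)
G21
G90
G0 X37.87 Y36.47
M3 S812
G01 X30.86 Y31.84 F548
G01 X24.60 Y30.82
G01 X19.10 Y33.39
G01 X14.35 Y39.56
M5
G0 X44.35 Y71.28
M3 S812
G01 X82.73 Y71.28 F548
G01 X82.73 Y48.74
G01 X44.35 Y48.74
G01 X44.35 Y71.28
M5
G0 X49.17 Y50.69
M3 S812
G01 X44.42 Y52.79 F548
G01 X42.54 Y57.64
G01 X44.64 Y62.39
G01 X49.49 Y64.27
G01 X54.24 Y62.17
G01 X56.12 Y57.32
G01 X54.02 Y52.57
G01 X49.17 Y50.69
M5
G0 X0.00 Y0.00

1 u = 1 mm; y_m = 78.77 − y.

[1] `<path>` quadratic bezier, #0000ff→cut S812 F548: (37.87,36.47) → (30.86,31.84) → (24.60,30.82) → (19.10,33.39) → (14.35,39.56)

[2] `<path>` rectangle, #0000ff→cut S812 F548: (44.35,71.28) → (82.73,71.28) → (82.73,48.74) → (44.35,48.74) → (44.35,71.28) (closed)

[3] `<path>` regular polygon, #0000ff→cut S812 F548: (49.17,50.69) → (44.42,52.79) → (42.54,57.64) → (44.64,62.39) → (49.49,64.27) → (54.24,62.17) → (56.12,57.32) → (54.02,52.57) → (49.17,50.69) (closed)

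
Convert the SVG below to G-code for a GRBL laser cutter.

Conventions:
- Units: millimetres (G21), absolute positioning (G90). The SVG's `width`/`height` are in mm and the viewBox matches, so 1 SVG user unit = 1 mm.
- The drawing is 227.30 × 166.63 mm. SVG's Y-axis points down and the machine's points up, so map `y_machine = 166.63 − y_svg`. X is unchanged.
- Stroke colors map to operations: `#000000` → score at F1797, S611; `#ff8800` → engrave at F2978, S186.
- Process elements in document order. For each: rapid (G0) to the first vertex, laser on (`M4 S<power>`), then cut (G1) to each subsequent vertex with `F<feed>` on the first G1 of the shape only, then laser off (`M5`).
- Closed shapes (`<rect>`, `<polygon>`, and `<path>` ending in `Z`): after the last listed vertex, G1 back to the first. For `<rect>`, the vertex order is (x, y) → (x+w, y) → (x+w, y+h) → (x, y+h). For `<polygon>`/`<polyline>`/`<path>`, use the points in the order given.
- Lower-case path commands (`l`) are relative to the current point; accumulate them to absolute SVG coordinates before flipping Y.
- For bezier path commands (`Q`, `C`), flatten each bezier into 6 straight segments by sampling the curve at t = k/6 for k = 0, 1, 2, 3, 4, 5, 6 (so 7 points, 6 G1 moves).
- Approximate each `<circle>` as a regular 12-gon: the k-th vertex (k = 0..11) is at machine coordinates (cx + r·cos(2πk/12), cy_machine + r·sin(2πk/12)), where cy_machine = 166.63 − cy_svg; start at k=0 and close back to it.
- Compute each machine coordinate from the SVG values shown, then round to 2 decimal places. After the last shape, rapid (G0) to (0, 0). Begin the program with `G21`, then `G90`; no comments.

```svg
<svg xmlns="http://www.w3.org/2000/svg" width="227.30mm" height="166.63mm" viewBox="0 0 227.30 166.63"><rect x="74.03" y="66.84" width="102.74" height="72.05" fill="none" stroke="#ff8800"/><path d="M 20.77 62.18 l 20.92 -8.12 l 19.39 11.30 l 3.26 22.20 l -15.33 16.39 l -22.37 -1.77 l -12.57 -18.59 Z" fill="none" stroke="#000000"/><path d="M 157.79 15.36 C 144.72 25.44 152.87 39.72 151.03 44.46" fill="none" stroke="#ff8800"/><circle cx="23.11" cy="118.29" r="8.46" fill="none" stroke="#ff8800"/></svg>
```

G21
G90
G0 X74.03 Y99.79
M4 S186
G1 X176.77 Y99.79 F2978
G1 X176.77 Y27.74
G1 X74.03 Y27.74
G1 X74.03 Y99.79
M5
G0 X20.77 Y104.45
M4 S611
G1 X41.69 Y112.57 F1797
G1 X61.08 Y101.27
G1 X64.34 Y79.07
G1 X49.01 Y62.68
G1 X26.64 Y64.45
G1 X14.07 Y83.04
G1 X20.77 Y104.45
M5
G0 X157.79 Y151.27
M4 S186
G1 X152.88 Y145.94 F2978
G1 X150.64 Y140.30
G1 X150.20 Y134.72
G1 X150.70 Y129.58
G1 X151.26 Y125.27
G1 X151.03 Y122.17
M5
G0 X31.57 Y48.34
M4 S186
G1 X30.44 Y52.57 F2978
G1 X27.34 Y55.67
G1 X23.11 Y56.80
G1 X18.88 Y55.67
G1 X15.78 Y52.57
G1 X14.65 Y48.34
G1 X15.78 Y44.11
G1 X18.88 Y41.01
G1 X23.11 Y39.88
G1 X27.34 Y41.01
G1 X30.44 Y44.11
G1 X31.57 Y48.34
M5
G0 X0.00 Y0.00

1 u = 1 mm; y_m = 166.63 − y.

[1] `<rect>` rectangle, #ff8800→engrave S186 F2978: (74.03,99.79) → (176.77,99.79) → (176.77,27.74) → (74.03,27.74) → (74.03,99.79) (closed)

[2] `<path>` regular polygon, #000000→score S611 F1797: (20.77,104.45) → (41.69,112.57) → (61.08,101.27) → (64.34,79.07) → (49.01,62.68) → (26.64,64.45) → (14.07,83.04) → (20.77,104.45) (closed)

[3] `<path>` cubic bezier, #ff8800→engrave S186 F2978: (157.79,151.27) → (152.88,145.94) → (150.64,140.30) → (150.20,134.72) → (150.70,129.58) → (151.26,125.27) → (151.03,122.17)

[4] `<circle>` circle, #ff8800→engrave S186 F2978: (31.57,48.34) → (30.44,52.57) → (27.34,55.67) → (23.11,56.80) → (18.88,55.67) → (15.78,52.57) → (14.65,48.34) → (15.78,44.11) → (18.88,41.01) → (23.11,39.88) → (27.34,41.01) → (30.44,44.11) → (31.57,48.34) (closed)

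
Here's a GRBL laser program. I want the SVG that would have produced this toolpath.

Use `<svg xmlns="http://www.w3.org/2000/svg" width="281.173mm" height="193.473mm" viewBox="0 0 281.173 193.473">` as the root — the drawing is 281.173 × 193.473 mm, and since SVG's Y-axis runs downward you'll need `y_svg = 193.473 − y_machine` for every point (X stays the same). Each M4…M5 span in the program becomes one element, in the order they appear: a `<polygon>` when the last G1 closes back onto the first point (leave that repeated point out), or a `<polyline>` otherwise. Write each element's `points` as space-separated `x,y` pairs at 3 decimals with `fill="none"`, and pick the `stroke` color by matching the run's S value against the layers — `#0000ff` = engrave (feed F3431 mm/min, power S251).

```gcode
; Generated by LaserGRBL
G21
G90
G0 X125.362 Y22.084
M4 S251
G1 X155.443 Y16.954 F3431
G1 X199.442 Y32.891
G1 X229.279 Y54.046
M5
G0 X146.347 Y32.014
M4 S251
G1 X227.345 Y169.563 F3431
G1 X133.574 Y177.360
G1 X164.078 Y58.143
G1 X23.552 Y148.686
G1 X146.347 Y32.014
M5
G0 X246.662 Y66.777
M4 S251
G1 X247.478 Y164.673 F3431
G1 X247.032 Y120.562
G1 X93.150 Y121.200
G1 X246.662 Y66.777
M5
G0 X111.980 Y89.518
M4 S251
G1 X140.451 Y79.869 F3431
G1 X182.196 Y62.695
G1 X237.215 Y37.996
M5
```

<svg xmlns="http://www.w3.org/2000/svg" width="281.173mm" height="193.473mm" viewBox="0 0 281.173 193.473">
  <polyline points="125.362,171.389 155.443,176.519 199.442,160.582 229.279,139.427" fill="none" stroke="#0000ff"/>
  <polygon points="146.347,161.459 227.345,23.910 133.574,16.113 164.078,135.330 23.552,44.787" fill="none" stroke="#0000ff"/>
  <polygon points="246.662,126.696 247.478,28.800 247.032,72.911 93.150,72.273" fill="none" stroke="#0000ff"/>
  <polyline points="111.980,103.955 140.451,113.604 182.196,130.778 237.215,155.477" fill="none" stroke="#0000ff"/>
</svg>

y_svg = 193.473 − y_m. Every run uses S251, so all elements get stroke `#0000ff` (engrave).

[1] open run; points: 125.362,171.389 155.443,176.519 199.442,160.582 229.279,139.427

[2] closed run; points: 146.347,161.459 227.345,23.910 133.574,16.113 164.078,135.330 23.552,44.787

[3] closed run; points: 246.662,126.696 247.478,28.800 247.032,72.911 93.150,72.273

[4] open run; points: 111.980,103.955 140.451,113.604 182.196,130.778 237.215,155.477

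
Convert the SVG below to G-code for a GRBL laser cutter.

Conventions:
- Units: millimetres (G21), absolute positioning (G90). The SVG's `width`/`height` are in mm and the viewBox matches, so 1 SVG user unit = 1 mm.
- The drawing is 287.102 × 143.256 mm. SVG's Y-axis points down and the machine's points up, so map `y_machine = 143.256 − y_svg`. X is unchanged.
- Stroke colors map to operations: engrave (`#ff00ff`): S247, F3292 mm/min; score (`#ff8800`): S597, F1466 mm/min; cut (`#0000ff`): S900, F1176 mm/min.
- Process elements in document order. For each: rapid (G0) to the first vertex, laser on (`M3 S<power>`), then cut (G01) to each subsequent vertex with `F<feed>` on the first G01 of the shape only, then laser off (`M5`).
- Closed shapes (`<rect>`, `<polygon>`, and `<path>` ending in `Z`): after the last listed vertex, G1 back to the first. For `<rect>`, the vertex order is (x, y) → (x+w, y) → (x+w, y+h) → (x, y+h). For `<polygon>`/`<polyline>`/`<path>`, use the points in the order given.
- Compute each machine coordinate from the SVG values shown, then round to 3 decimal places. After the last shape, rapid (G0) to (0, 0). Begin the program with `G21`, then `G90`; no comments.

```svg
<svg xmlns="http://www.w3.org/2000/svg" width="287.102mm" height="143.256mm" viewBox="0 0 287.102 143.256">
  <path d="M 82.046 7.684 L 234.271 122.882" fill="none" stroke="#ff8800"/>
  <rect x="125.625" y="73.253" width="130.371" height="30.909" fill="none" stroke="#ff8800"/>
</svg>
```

G21
G90
G0 X82.046 Y135.572
M3 S597
G01 X234.271 Y20.374 F1466
M5
G0 X125.625 Y70.003
M3 S597
G01 X255.996 Y70.003 F1466
G01 X255.996 Y39.094
G01 X125.625 Y39.094
G01 X125.625 Y70.003
M5
G0 X0.000 Y0.000

Since the viewBox matches the mm dimensions, user units are millimetres directly. The only transform is the Y-flip y_m = 143.256 − y_svg.

Shape 1 is a line segment drawn with `<path>`. Its stroke #ff8800 means score at S597, F1466. After flipping Y the toolpath is (82.046,135.572) → (234.271,20.374).

Shape 2 is a rectangle drawn with `<rect>`. Its stroke #ff8800 means score at S597, F1466. After flipping Y the toolpath is (125.625,70.003) → (255.996,70.003) → (255.996,39.094) → (125.625,39.094) → (125.625,70.003), returning to the start.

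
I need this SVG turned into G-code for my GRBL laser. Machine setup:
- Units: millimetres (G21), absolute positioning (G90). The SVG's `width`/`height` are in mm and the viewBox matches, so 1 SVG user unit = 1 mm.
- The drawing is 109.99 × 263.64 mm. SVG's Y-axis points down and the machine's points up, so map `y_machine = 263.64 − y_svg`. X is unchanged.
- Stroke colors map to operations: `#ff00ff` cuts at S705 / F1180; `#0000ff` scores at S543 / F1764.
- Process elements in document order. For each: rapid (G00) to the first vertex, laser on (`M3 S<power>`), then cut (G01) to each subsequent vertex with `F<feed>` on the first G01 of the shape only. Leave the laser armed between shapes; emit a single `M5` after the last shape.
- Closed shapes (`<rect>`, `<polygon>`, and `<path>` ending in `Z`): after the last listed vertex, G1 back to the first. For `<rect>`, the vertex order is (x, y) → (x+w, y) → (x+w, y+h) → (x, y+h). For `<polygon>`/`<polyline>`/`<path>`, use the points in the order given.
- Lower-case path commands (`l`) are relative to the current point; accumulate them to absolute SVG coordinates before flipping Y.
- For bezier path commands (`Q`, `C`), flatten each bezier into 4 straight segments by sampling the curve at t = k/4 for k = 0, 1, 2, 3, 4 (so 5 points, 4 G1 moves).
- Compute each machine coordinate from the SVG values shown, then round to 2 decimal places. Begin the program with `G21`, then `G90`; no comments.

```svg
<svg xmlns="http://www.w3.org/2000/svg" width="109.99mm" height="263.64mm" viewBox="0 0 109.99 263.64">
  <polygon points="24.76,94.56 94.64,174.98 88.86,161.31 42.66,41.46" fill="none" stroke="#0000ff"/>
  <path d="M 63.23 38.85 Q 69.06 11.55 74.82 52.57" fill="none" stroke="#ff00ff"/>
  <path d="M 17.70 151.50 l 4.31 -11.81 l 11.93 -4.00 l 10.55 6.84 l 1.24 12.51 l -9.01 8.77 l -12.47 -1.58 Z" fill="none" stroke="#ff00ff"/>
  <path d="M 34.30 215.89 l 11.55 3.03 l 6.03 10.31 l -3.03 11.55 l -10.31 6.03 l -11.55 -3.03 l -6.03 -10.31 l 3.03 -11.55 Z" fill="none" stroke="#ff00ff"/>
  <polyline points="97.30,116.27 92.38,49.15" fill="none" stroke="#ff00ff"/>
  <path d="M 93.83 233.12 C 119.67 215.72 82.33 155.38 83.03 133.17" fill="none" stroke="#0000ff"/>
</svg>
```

G21
G90
G00 X24.76 Y169.08
M3 S543
G01 X94.64 Y88.66 F1764
G01 X88.86 Y102.33
G01 X42.66 Y222.18
G01 X24.76 Y169.08
G00 X63.23 Y224.79
M3 S705
G01 X66.14 Y234.17 F1180
G01 X69.04 Y235.01
G01 X71.94 Y227.31
G01 X74.82 Y211.07
G00 X17.70 Y112.14
M3 S705
G01 X22.01 Y123.95 F1180
G01 X33.94 Y127.95
G01 X44.49 Y121.11
G01 X45.73 Y108.60
G01 X36.72 Y99.83
G01 X24.25 Y101.41
G01 X17.70 Y112.14
G00 X34.30 Y47.75
M3 S705
G01 X45.85 Y44.72 F1180
G01 X51.88 Y34.41
G01 X48.85 Y22.86
G01 X38.54 Y16.83
G01 X26.99 Y19.86
G01 X20.96 Y30.17
G01 X23.99 Y41.72
G01 X34.30 Y47.75
G00 X97.30 Y147.37
M3 S705
G01 X92.38 Y214.49 F1180
G00 X93.83 Y30.52
M3 S543
G01 X102.95 Y50.35 F1764
G01 X97.86 Y78.69
G01 X88.06 Y107.93
G01 X83.03 Y130.47
M5

1 u = 1 mm; y_m = 263.64 − y.

[1] `<polygon>` closed polygon, #0000ff→score S543 F1764: (24.76,169.08) → (94.64,88.66) → (88.86,102.33) → (42.66,222.18) → (24.76,169.08) (closed)

[2] `<path>` quadratic bezier, #ff00ff→cut S705 F1180: (63.23,224.79) → (66.14,234.17) → (69.04,235.01) → (71.94,227.31) → (74.82,211.07)

[3] `<path>` regular polygon, #ff00ff→cut S705 F1180: (17.70,112.14) → (22.01,123.95) → (33.94,127.95) → (44.49,121.11) → (45.73,108.60) → (36.72,99.83) → (24.25,101.41) → (17.70,112.14) (closed)

[4] `<path>` regular polygon, #ff00ff→cut S705 F1180: (34.30,47.75) → (45.85,44.72) → (51.88,34.41) → (48.85,22.86) → (38.54,16.83) → (26.99,19.86) → (20.96,30.17) → (23.99,41.72) → (34.30,47.75) (closed)

[5] `<polyline>` line segment, #ff00ff→cut S705 F1180: (97.30,147.37) → (92.38,214.49)

[6] `<path>` cubic bezier, #0000ff→score S543 F1764: (93.83,30.52) → (102.95,50.35) → (97.86,78.69) → (88.06,107.93) → (83.03,130.47)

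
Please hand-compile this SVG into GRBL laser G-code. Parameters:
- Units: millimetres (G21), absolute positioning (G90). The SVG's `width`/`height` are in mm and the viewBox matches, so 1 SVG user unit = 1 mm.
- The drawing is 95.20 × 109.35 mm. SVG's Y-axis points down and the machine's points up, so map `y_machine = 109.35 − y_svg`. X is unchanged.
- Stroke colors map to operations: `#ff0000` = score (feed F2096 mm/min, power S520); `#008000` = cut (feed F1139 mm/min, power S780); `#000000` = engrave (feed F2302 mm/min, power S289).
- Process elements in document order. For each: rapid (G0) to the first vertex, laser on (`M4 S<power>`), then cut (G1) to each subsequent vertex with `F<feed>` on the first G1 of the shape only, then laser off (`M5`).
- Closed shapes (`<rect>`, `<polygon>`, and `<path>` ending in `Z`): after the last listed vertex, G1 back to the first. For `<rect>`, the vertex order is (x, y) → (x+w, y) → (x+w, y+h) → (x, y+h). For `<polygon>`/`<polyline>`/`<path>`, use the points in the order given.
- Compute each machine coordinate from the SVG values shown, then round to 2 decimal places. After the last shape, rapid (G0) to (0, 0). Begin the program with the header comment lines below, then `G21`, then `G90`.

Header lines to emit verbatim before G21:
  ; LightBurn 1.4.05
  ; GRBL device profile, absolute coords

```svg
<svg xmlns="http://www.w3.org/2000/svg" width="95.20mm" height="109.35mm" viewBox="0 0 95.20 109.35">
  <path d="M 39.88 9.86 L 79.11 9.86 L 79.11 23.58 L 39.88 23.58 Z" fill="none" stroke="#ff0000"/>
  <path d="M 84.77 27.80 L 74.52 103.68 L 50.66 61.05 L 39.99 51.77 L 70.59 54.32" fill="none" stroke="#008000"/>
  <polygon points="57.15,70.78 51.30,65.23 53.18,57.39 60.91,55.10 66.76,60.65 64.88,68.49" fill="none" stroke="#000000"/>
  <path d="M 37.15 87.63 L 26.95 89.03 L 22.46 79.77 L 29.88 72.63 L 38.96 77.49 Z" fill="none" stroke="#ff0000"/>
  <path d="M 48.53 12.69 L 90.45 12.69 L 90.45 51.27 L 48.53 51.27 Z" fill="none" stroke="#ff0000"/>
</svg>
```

Since the viewBox matches the mm dimensions, user units are millimetres directly. The only transform is the Y-flip y_m = 109.35 − y_svg.

Shape 1 is a rectangle drawn with `<path>`. Its stroke #ff0000 means score at S520, F2096. After flipping Y the toolpath is (39.88,99.49) → (79.11,99.49) → (79.11,85.77) → (39.88,85.77) → (39.88,99.49), returning to the start.

Shape 2 is a open polyline drawn with `<path>`. Its stroke #008000 means cut at S780, F1139. After flipping Y the toolpath is (84.77,81.55) → (74.52,5.67) → (50.66,48.30) → (39.99,57.58) → (70.59,55.03).

Shape 3 is a regular polygon drawn with `<polygon>`. Its stroke #000000 means engrave at S289, F2302. After flipping Y the toolpath is (57.15,38.57) → (51.30,44.12) → (53.18,51.96) → (60.91,54.25) → (66.76,48.70) → (64.88,40.86) → (57.15,38.57), returning to the start.

Shape 4 is a regular polygon drawn with `<path>`. Its stroke #ff0000 means score at S520, F2096. After flipping Y the toolpath is (37.15,21.72) → (26.95,20.32) → (22.46,29.58) → (29.88,36.72) → (38.96,31.86) → (37.15,21.72), returning to the start.

Shape 5 is a rectangle drawn with `<path>`. Its stroke #ff0000 means score at S520, F2096. After flipping Y the toolpath is (48.53,96.66) → (90.45,96.66) → (90.45,58.08) → (48.53,58.08) → (48.53,96.66), returning to the start.

; LightBurn 1.4.05
; GRBL device profile, absolute coords
G21
G90
G0 X39.88 Y99.49
M4 S520
G1 X79.11 Y99.49 F2096
G1 X79.11 Y85.77
G1 X39.88 Y85.77
G1 X39.88 Y99.49
M5
G0 X84.77 Y81.55
M4 S780
G1 X74.52 Y5.67 F1139
G1 X50.66 Y48.30
G1 X39.99 Y57.58
G1 X70.59 Y55.03
M5
G0 X57.15 Y38.57
M4 S289
G1 X51.30 Y44.12 F2302
G1 X53.18 Y51.96
G1 X60.91 Y54.25
G1 X66.76 Y48.70
G1 X64.88 Y40.86
G1 X57.15 Y38.57
M5
G0 X37.15 Y21.72
M4 S520
G1 X26.95 Y20.32 F2096
G1 X22.46 Y29.58
G1 X29.88 Y36.72
G1 X38.96 Y31.86
G1 X37.15 Y21.72
M5
G0 X48.53 Y96.66
M4 S520
G1 X90.45 Y96.66 F2096
G1 X90.45 Y58.08
G1 X48.53 Y58.08
G1 X48.53 Y96.66
M5
G0 X0.00 Y0.00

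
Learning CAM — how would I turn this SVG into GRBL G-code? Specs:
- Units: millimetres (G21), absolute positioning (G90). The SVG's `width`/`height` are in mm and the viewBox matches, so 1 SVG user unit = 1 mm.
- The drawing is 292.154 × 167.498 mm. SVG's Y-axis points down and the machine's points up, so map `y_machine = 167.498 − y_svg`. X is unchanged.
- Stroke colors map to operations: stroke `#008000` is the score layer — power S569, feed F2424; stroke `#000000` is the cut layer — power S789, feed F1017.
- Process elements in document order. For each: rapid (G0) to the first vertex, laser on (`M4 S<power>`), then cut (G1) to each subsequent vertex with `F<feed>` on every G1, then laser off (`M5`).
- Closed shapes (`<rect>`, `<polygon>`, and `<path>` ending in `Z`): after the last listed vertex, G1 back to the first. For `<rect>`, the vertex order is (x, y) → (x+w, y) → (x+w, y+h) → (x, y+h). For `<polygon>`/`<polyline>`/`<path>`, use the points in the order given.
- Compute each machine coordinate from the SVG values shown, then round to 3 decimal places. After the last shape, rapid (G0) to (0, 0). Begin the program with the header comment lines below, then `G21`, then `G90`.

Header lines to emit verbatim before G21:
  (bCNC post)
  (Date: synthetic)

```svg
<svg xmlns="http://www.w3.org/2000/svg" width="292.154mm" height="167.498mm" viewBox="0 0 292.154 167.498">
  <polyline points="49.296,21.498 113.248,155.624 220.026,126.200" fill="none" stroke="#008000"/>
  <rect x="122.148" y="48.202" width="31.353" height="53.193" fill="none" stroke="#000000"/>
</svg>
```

(bCNC post)
(Date: synthetic)
G21
G90
G0 X49.296 Y146.000
M4 S569
G1 X113.248 Y11.874 F2424
G1 X220.026 Y41.298 F2424
M5
G0 X122.148 Y119.296
M4 S789
G1 X153.501 Y119.296 F1017
G1 X153.501 Y66.103 F1017
G1 X122.148 Y66.103 F1017
G1 X122.148 Y119.296 F1017
M5
G0 X0.000 Y0.000

viewBox `0 0 292.154 167.498` with mm width/height → 1 unit = 1 mm. Flip: y_m = 167.498 − y_svg.

**Shape 1** — `<polyline>` open polyline, stroke `#008000` → score (S569, F2424). Machine vertices: (49.296,146.000) → (113.248,11.874) → (220.026,41.298). Open path.

**Shape 2** — `<rect>` rectangle, stroke `#000000` → cut (S789, F1017). Machine vertices: (122.148,119.296) → (153.501,119.296) → (153.501,66.103) → (122.148,66.103) → (122.148,119.296). Closed: final G1 returns to the first vertex.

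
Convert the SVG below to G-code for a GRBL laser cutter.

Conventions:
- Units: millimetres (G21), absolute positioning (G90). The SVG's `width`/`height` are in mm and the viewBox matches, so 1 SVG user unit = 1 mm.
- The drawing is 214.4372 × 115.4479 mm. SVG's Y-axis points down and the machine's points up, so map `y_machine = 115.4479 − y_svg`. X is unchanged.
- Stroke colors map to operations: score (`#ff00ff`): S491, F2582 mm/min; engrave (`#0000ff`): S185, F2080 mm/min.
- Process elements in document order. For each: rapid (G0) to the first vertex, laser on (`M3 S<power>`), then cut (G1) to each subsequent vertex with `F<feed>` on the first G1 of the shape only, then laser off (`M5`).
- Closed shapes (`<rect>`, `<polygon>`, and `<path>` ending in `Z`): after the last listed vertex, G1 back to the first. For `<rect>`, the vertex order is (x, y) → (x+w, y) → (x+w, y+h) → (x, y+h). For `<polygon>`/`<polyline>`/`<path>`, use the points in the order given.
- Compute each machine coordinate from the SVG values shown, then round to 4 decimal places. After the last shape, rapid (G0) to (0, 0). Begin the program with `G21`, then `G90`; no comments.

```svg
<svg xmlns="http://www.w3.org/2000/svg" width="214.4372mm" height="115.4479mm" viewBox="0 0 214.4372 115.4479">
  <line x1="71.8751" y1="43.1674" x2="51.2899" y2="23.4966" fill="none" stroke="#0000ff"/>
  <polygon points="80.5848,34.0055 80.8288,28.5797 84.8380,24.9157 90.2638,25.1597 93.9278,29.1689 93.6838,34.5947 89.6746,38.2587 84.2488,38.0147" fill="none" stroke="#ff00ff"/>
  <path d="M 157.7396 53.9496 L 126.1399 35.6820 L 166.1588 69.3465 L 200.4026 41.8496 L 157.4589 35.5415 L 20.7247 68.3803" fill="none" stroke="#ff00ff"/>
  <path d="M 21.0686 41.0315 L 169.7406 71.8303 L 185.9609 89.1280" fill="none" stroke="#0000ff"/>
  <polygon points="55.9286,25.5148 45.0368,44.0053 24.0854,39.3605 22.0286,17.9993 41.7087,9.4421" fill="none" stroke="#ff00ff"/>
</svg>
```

Since the viewBox matches the mm dimensions, user units are millimetres directly. The only transform is the Y-flip y_m = 115.4479 − y_svg.

Shape 1 is a line segment drawn with `<line>`. Its stroke #0000ff means engrave at S185, F2080. After flipping Y the toolpath is (71.8751,72.2805) → (51.2899,91.9513).

Shape 2 is a regular polygon drawn with `<polygon>`. Its stroke #ff00ff means score at S491, F2582. After flipping Y the toolpath is (80.5848,81.4424) → (80.8288,86.8682) → (84.8380,90.5322) → (90.2638,90.2882) → (93.9278,86.2790) → (93.6838,80.8532) → (89.6746,77.1892) → (84.2488,77.4332) → (80.5848,81.4424), returning to the start.

Shape 3 is a open polyline drawn with `<path>`. Its stroke #ff00ff means score at S491, F2582. After flipping Y the toolpath is (157.7396,61.4983) → (126.1399,79.7659) → (166.1588,46.1014) → (200.4026,73.5983) → (157.4589,79.9064) → (20.7247,47.0676).

Shape 4 is a open polyline drawn with `<path>`. Its stroke #0000ff means engrave at S185, F2080. After flipping Y the toolpath is (21.0686,74.4164) → (169.7406,43.6176) → (185.9609,26.3199).

Shape 5 is a regular polygon drawn with `<polygon>`. Its stroke #ff00ff means score at S491, F2582. After flipping Y the toolpath is (55.9286,89.9331) → (45.0368,71.4426) → (24.0854,76.0874) → (22.0286,97.4486) → (41.7087,106.0058) → (55.9286,89.9331), returning to the start.

G21
G90
G0 X71.8751 Y72.2805
M3 S185
G1 X51.2899 Y91.9513 F2080
M5
G0 X80.5848 Y81.4424
M3 S491
G1 X80.8288 Y86.8682 F2582
G1 X84.8380 Y90.5322
G1 X90.2638 Y90.2882
G1 X93.9278 Y86.2790
G1 X93.6838 Y80.8532
G1 X89.6746 Y77.1892
G1 X84.2488 Y77.4332
G1 X80.5848 Y81.4424
M5
G0 X157.7396 Y61.4983
M3 S491
G1 X126.1399 Y79.7659 F2582
G1 X166.1588 Y46.1014
G1 X200.4026 Y73.5983
G1 X157.4589 Y79.9064
G1 X20.7247 Y47.0676
M5
G0 X21.0686 Y74.4164
M3 S185
G1 X169.7406 Y43.6176 F2080
G1 X185.9609 Y26.3199
M5
G0 X55.9286 Y89.9331
M3 S491
G1 X45.0368 Y71.4426 F2582
G1 X24.0854 Y76.0874
G1 X22.0286 Y97.4486
G1 X41.7087 Y106.0058
G1 X55.9286 Y89.9331
M5
G0 X0.0000 Y0.0000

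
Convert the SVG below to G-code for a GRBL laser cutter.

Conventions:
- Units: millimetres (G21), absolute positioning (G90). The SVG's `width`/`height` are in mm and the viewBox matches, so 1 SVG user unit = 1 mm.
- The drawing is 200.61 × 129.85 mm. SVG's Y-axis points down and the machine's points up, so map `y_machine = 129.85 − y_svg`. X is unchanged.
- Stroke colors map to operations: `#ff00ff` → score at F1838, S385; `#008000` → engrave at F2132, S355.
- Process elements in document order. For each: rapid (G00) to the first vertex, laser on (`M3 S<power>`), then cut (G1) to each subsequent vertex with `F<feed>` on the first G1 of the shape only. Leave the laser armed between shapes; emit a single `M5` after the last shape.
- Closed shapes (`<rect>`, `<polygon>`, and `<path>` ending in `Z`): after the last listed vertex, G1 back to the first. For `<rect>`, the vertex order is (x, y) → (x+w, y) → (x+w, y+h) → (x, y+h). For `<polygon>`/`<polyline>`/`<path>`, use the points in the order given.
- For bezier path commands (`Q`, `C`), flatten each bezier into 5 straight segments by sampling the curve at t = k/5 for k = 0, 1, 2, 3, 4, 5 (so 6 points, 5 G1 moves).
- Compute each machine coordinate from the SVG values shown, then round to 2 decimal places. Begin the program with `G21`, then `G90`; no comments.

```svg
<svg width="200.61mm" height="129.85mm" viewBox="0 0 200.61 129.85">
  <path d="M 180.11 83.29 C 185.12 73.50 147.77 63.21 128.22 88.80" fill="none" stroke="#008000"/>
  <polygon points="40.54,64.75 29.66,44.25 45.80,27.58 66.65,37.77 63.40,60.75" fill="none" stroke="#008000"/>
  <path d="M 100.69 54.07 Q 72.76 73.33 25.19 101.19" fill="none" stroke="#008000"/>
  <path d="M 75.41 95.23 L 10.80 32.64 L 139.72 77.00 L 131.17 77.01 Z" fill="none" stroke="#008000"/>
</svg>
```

G21
G90
G00 X180.11 Y46.56
M3 S355
G1 X178.51 Y52.20 F2132
G1 X169.64 Y56.22
G1 X156.37 Y56.86
G1 X141.60 Y52.39
G1 X128.22 Y41.05
G00 X40.54 Y65.10
M3 S355
G1 X29.66 Y85.60 F2132
G1 X45.80 Y102.27
G1 X66.65 Y92.08
G1 X63.40 Y69.10
G1 X40.54 Y65.10
G00 X100.69 Y75.78
M3 S355
G1 X88.73 Y67.73 F2132
G1 X75.20 Y59.00
G1 X60.10 Y49.57
G1 X43.43 Y39.46
G1 X25.19 Y28.66
G00 X75.41 Y34.62
M3 S355
G1 X10.80 Y97.21 F2132
G1 X139.72 Y52.85
G1 X131.17 Y52.84
G1 X75.41 Y34.62
M5

viewBox `0 0 200.61 129.85` with mm width/height → 1 unit = 1 mm. Flip: y_m = 129.85 − y_svg.

**Shape 1** — `<path>` cubic bezier, stroke `#008000` → engrave (S355, F2132). Control points (SVG): P0=(180.11,83.29), P1=(185.12,73.50), P2=(147.77,63.21), P3=(128.22,88.80); sampled at t=k/5. Machine vertices: (180.11,46.56) → (178.51,52.20) → (169.64,56.22) → (156.37,56.86) → (141.60,52.39) → (128.22,41.05). Open path.

**Shape 2** — `<polygon>` regular polygon, stroke `#008000` → engrave (S355, F2132). Machine vertices: (40.54,65.10) → (29.66,85.60) → (45.80,102.27) → (66.65,92.08) → (63.40,69.10) → (40.54,65.10). Closed: final G1 returns to the first vertex.

**Shape 3** — `<path>` quadratic bezier, stroke `#008000` → engrave (S355, F2132). Control points (SVG): P0=(100.69,54.07), P1=(72.76,73.33), P2=(25.19,101.19); sampled at t=k/5. Machine vertices: (100.69,75.78) → (88.73,67.73) → (75.20,59.00) → (60.10,49.57) → (43.43,39.46) → (25.19,28.66). Open path.

**Shape 4** — `<path>` closed polygon, stroke `#008000` → engrave (S355, F2132). Machine vertices: (75.41,34.62) → (10.80,97.21) → (139.72,52.85) → (131.17,52.84) → (75.41,34.62). Closed: final G1 returns to the first vertex.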